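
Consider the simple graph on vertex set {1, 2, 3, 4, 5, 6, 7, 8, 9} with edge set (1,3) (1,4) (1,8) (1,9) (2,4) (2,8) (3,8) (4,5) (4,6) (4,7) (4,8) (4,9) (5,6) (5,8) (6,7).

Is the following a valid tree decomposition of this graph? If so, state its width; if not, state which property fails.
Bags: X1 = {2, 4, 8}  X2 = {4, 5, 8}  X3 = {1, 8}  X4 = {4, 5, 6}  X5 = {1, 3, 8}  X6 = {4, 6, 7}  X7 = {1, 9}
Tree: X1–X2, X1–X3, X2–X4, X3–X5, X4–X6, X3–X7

A tree decomposition must satisfy three properties: every vertex lies in some bag; for every edge, both endpoints lie together in some bag; and for every vertex, the bags containing it form a connected subtree. Here edge (4,1) lies in no bag, so the decomposition is invalid.

No — edge (4,1) lies in no bag.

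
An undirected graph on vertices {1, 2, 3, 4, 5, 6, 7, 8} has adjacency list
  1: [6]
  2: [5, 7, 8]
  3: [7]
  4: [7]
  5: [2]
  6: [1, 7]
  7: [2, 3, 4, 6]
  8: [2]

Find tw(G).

1

A width-1 tree decomposition is:
Bags: B1 = {1, 6}  B2 = {6, 7}  B3 = {2, 7}  B4 = {3, 7}  B5 = {4, 7}  B6 = {2, 5}  B7 = {2, 8}
Tree: B1–B2, B2–B3, B3–B4, B2–B5, B3–B6, B6–B7
Every bag has size at most 2, so the width is 2 − 1 = 1 and tw(G) ≤ 1. G has an edge, so its treewidth is at least 1. Hence tw(G) = 1 exactly.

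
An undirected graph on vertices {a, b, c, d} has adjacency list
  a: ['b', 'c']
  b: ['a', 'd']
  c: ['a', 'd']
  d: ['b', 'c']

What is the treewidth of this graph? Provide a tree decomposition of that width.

The largest bag has 3 vertices, giving width 2; this decomposition certifies tw(G) ≤ 2. For the lower bound, G contains the cycle c–d–b–a–c, so G is not a forest; only forests have treewidth ≤ 1, hence tw(G) ≥ 2. Therefore the treewidth is 2.

Treewidth 2.
One optimal decomposition is:
Bags: B1 = {b, c, d}  B2 = {a, b, c}
Tree: B1–B2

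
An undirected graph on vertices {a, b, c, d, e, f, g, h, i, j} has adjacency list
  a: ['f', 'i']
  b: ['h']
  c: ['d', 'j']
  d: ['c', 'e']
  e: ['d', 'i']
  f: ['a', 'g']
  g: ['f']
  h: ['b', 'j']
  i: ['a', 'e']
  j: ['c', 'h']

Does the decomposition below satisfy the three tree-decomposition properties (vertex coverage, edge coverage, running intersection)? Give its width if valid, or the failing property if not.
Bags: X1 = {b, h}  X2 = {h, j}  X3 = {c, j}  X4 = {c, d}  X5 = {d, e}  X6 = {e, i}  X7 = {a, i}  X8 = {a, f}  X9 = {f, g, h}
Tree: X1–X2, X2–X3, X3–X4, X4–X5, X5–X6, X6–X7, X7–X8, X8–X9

A tree decomposition must satisfy three properties: every vertex lies in some bag; for every edge, both endpoints lie together in some bag; and for every vertex, the bags containing it form a connected subtree. Here bags containing vertex h are not connected in the tree, so the decomposition is invalid.

No — bags containing vertex h are not connected in the tree.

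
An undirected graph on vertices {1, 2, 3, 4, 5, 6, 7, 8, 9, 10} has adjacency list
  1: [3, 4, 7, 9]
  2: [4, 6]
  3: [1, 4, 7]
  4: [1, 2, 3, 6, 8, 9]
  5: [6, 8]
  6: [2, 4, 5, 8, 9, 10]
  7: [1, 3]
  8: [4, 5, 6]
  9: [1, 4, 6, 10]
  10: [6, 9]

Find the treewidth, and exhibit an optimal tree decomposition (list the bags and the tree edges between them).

Each bag holds 3 vertices, so the decomposition has width 2, which upper-bounds the treewidth. For the lower bound, the 3 vertices {6, 9, 10} are pairwise adjacent, and any tree decomposition puts a clique entirely inside one bag — forcing width ≥ 2. The upper and lower bounds meet at 2, so that is the treewidth.

Treewidth 2.
Bags: B1 = {4, 6, 9}  B2 = {4, 6, 8}  B3 = {1, 4, 9}  B4 = {6, 9, 10}  B5 = {1, 3, 4}  B6 = {1, 3, 7}  B7 = {2, 4, 6}  B8 = {5, 6, 8}
Tree: B1–B2, B1–B3, B1–B4, B3–B5, B5–B6, B1–B7, B2–B8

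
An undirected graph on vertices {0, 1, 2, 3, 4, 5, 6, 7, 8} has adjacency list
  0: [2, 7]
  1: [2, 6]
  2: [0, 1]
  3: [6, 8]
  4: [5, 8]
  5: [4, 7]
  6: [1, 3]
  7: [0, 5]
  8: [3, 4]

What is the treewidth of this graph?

2

A width-2 tree decomposition is:
Bags: B1 = {1, 2, 6}  B2 = {0, 2, 6}  B3 = {0, 6, 7}  B4 = {5, 6, 7}  B5 = {4, 5, 6}  B6 = {4, 6, 8}  B7 = {3, 6, 8}
Tree: B1–B2, B2–B3, B3–B4, B4–B5, B5–B6, B6–B7
Each bag holds 3 vertices, so the decomposition has width 2, which upper-bounds the treewidth. For the lower bound, G contains the cycle 6–1–2–0–7–5–4–8–3–6, so G is not a forest; only forests have treewidth ≤ 1, hence tw(G) ≥ 2. Hence tw(G) = 2 exactly.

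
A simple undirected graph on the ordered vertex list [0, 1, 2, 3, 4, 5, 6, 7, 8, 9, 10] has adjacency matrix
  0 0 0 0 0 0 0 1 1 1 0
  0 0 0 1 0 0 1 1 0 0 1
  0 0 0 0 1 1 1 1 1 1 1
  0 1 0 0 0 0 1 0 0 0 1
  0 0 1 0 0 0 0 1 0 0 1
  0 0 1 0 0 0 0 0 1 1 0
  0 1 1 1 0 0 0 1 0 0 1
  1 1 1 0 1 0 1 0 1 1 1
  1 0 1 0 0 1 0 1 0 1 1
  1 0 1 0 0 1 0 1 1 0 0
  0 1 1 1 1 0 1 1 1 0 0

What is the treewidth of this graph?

A width-3 tree decomposition is:
Bags: B1 = {1, 6, 7, 10}  B2 = {1, 3, 6, 10}  B3 = {2, 6, 7, 10}  B4 = {2, 7, 8, 10}  B5 = {2, 7, 8, 9}  B6 = {0, 7, 8, 9}  B7 = {2, 5, 8, 9}  B8 = {2, 4, 7, 10}
Tree: B1–B2, B1–B3, B3–B4, B4–B5, B5–B6, B5–B7, B4–B8
Every bag has size at most 4, so the width is 4 − 1 = 3 and tw(G) ≤ 3. For the lower bound, the 4 vertices {1, 3, 6, 10} are pairwise adjacent, and any tree decomposition puts a clique entirely inside one bag — forcing width ≥ 3. Hence tw(G) = 3 exactly.

3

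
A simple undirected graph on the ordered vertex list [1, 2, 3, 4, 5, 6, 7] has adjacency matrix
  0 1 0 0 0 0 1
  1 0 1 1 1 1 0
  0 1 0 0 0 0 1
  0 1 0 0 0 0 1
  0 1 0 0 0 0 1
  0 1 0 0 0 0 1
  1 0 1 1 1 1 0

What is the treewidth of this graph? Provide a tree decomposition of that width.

Each bag holds 3 vertices, so the decomposition has width 2, which upper-bounds the treewidth. Since 2–1–7–4–2 is a cycle in G, G is not acyclic. Forests are exactly the graphs of treewidth ≤ 1, so tw(G) ≥ 2. Combining the bounds, tw(G) = 2.

Treewidth 2.
One optimal decomposition is:
Bags: B1 = {1, 2, 7}  B2 = {2, 4, 7}  B3 = {2, 5, 7}  B4 = {2, 3, 7}  B5 = {2, 6, 7}
Tree: B1–B2, B2–B3, B3–B4, B4–B5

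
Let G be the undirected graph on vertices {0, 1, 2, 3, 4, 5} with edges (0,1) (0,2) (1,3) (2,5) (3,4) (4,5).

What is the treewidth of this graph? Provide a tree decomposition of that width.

The largest bag has 3 vertices, giving width 2; this decomposition certifies tw(G) ≤ 2. Since 4–5–2–0–1–3–4 is a cycle in G, G is not acyclic. Forests are exactly the graphs of treewidth ≤ 1, so tw(G) ≥ 2. Therefore the treewidth is 2.

Treewidth 2.
One optimal decomposition is:
Bags: B1 = {2, 4, 5}  B2 = {0, 2, 4}  B3 = {0, 1, 4}  B4 = {1, 3, 4}
Tree: B1–B2, B2–B3, B3–B4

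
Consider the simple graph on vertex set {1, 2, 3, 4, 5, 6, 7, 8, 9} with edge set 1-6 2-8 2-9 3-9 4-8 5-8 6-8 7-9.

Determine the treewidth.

1

A width-1 tree decomposition is:
Bags: B1 = {2, 8}  B2 = {4, 8}  B3 = {6, 8}  B4 = {2, 9}  B5 = {1, 6}  B6 = {5, 8}  B7 = {3, 9}  B8 = {7, 9}
Tree: B1–B2, B2–B3, B1–B4, B3–B5, B1–B6, B4–B7, B7–B8
Every bag has size at most 2, so the width is 2 − 1 = 1 and tw(G) ≤ 1. Any graph with an edge has treewidth ≥ 1, and G has the edge 2–8. Hence tw(G) = 1 exactly.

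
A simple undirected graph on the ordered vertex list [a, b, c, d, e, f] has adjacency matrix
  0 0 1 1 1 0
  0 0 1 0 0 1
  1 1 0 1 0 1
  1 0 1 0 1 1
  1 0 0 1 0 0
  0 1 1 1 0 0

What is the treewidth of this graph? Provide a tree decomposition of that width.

The largest bag has 3 vertices, giving width 2; this decomposition certifies tw(G) ≤ 2. On the other hand G contains the 3-clique {a, d, e}. A clique must lie in a single bag of any decomposition, so no decomposition can have width below 2. The upper and lower bounds meet at 2, so that is the treewidth.

Treewidth 2.
One such decomposition:
Bags: B1 = {a, d, e}  B2 = {a, c, d}  B3 = {c, d, f}  B4 = {b, c, f}
Tree: B1–B2, B2–B3, B3–B4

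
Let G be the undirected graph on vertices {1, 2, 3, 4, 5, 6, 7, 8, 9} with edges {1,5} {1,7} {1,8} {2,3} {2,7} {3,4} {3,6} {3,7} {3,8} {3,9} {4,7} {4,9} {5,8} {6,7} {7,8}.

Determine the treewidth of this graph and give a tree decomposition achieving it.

The largest bag has 3 vertices, giving width 2; this decomposition certifies tw(G) ≤ 2. On the other hand G contains the 3-clique {1, 5, 8}. A clique must lie in a single bag of any decomposition, so no decomposition can have width below 2. Combining the bounds, tw(G) = 2.

Treewidth 2.
One such decomposition:
Bags: B1 = {3, 4, 9}  B2 = {3, 4, 7}  B3 = {3, 7, 8}  B4 = {1, 7, 8}  B5 = {3, 6, 7}  B6 = {1, 5, 8}  B7 = {2, 3, 7}
Tree: B1–B2, B2–B3, B3–B4, B3–B5, B4–B6, B2–B7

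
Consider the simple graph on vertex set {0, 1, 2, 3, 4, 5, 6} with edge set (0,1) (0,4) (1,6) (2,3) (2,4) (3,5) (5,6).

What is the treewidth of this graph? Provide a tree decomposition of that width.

Treewidth 2.
Bags: B1 = {0, 1, 4}  B2 = {1, 2, 4}  B3 = {1, 2, 3}  B4 = {1, 3, 5}  B5 = {1, 5, 6}
Tree: B1–B2, B2–B3, B3–B4, B4–B5

Each bag holds 3 vertices, so the decomposition has width 2, which upper-bounds the treewidth. For the lower bound, G contains the cycle 1–0–4–2–3–5–6–1, so G is not a forest; only forests have treewidth ≤ 1, hence tw(G) ≥ 2. Hence tw(G) = 2 exactly.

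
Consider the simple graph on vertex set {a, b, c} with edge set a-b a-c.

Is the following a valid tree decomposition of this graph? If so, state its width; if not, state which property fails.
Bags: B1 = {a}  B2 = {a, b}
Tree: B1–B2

No — vertex c appears in no bag.

A tree decomposition must satisfy three properties: every vertex lies in some bag; for every edge, both endpoints lie together in some bag; and for every vertex, the bags containing it form a connected subtree. Here vertex c appears in no bag, so the decomposition is invalid.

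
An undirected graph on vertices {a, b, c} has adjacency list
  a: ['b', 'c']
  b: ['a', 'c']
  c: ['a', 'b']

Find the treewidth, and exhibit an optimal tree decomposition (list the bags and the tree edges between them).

A single bag containing all 3 vertices is trivially a valid decomposition of width 2. For the lower bound, the 3 vertices {a, b, c} are pairwise adjacent, and any tree decomposition puts a clique entirely inside one bag — forcing width ≥ 2. Therefore the treewidth is 2.

Treewidth 2.
One such decomposition:
Bags: B1 = {a, b, c}
Tree: (single bag)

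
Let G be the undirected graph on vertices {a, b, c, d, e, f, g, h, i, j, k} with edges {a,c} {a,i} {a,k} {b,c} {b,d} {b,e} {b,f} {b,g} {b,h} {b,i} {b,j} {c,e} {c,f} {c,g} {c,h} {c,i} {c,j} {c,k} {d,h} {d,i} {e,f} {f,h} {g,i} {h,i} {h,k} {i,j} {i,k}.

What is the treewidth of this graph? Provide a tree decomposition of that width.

Every bag has size at most 4, so the width is 4 − 1 = 3 and tw(G) ≤ 3. On the other hand G contains the 4-clique {b, d, h, i}. A clique must lie in a single bag of any decomposition, so no decomposition can have width below 3. Hence tw(G) = 3 exactly.

Treewidth 3.
Bags: B1 = {b, c, e, f}  B2 = {b, c, f, h}  B3 = {b, c, h, i}  B4 = {b, d, h, i}  B5 = {b, c, i, j}  B6 = {b, c, g, i}  B7 = {c, h, i, k}  B8 = {a, c, i, k}
Tree: B1–B2, B2–B3, B3–B4, B3–B5, B3–B6, B3–B7, B7–B8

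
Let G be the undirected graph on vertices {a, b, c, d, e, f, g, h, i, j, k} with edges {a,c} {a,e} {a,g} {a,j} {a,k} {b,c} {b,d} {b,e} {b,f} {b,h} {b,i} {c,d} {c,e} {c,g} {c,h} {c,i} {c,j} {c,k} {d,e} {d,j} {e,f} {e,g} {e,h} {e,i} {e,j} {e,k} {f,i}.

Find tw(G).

A width-3 tree decomposition is:
Bags: B1 = {c, d, e, j}  B2 = {a, c, e, j}  B3 = {a, c, e, g}  B4 = {b, c, d, e}  B5 = {a, c, e, k}  B6 = {b, c, e, h}  B7 = {b, c, e, i}  B8 = {b, e, f, i}
Tree: B1–B2, B2–B3, B1–B4, B3–B5, B4–B6, B4–B7, B7–B8
Every bag has size at most 4, so the width is 4 − 1 = 3 and tw(G) ≤ 3. On the other hand G contains the 4-clique {a, c, e, g}. A clique must lie in a single bag of any decomposition, so no decomposition can have width below 3. Therefore the treewidth is 3.

3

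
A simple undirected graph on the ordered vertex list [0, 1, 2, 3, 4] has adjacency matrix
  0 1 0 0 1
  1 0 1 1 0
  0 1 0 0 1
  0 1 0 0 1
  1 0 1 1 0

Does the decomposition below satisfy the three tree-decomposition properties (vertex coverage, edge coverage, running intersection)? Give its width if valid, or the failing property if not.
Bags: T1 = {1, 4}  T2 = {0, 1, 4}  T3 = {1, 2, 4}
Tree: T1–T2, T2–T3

No — vertex 3 appears in no bag.

A tree decomposition must satisfy three properties: every vertex lies in some bag; for every edge, both endpoints lie together in some bag; and for every vertex, the bags containing it form a connected subtree. Here vertex 3 appears in no bag, so the decomposition is invalid.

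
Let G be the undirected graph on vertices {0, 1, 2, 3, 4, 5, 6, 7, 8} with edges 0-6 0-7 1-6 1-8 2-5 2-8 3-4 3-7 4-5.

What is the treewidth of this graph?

2

A width-2 tree decomposition is:
Bags: B1 = {0, 3, 7}  B2 = {0, 3, 4}  B3 = {0, 4, 5}  B4 = {0, 2, 5}  B5 = {0, 2, 8}  B6 = {0, 1, 8}  B7 = {0, 1, 6}
Tree: B1–B2, B2–B3, B3–B4, B4–B5, B5–B6, B6–B7
Every bag has size at most 3, so the width is 3 − 1 = 2 and tw(G) ≤ 2. Since 0–7–3–4–5–2–8–1–6–0 is a cycle in G, G is not acyclic. Forests are exactly the graphs of treewidth ≤ 1, so tw(G) ≥ 2. The upper and lower bounds meet at 2, so that is the treewidth.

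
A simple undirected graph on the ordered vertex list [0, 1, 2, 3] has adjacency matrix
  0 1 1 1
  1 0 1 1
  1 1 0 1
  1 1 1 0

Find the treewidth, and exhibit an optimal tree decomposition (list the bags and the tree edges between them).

With just one bag of size 4, the width is 4 − 1 = 3, so tw(G) ≤ 3. For the lower bound, the 4 vertices {0, 1, 2, 3} are pairwise adjacent, and any tree decomposition puts a clique entirely inside one bag — forcing width ≥ 3. Combining the bounds, tw(G) = 3.

Treewidth 3.
One optimal decomposition is:
Bags: B1 = {0, 1, 2, 3}
Tree: (single bag)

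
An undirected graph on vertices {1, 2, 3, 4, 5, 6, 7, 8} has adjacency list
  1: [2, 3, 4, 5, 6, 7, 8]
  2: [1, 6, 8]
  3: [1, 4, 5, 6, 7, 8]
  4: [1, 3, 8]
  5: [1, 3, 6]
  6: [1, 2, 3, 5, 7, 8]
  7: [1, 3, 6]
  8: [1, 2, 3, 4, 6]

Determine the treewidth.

A width-3 tree decomposition is:
Bags: B1 = {1, 3, 6, 8}  B2 = {1, 2, 6, 8}  B3 = {1, 3, 5, 6}  B4 = {1, 3, 6, 7}  B5 = {1, 3, 4, 8}
Tree: B1–B2, B1–B3, B3–B4, B1–B5
Every bag has size at most 4, so the width is 4 − 1 = 3 and tw(G) ≤ 3. Conversely, {1, 2, 6, 8} is a clique of size 4, and the vertices of any clique must share a bag in every tree decomposition; so some bag has ≥ 4 vertices and tw(G) ≥ 3. The upper and lower bounds meet at 3, so that is the treewidth.

3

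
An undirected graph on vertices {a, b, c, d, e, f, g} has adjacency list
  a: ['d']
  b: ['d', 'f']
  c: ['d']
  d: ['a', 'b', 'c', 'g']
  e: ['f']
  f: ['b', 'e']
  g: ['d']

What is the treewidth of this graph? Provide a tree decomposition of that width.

Each bag holds 2 vertices, so the decomposition has width 1, which upper-bounds the treewidth. Since G has at least one edge (e.g. g–d), it is not an edgeless graph, so tw(G) ≥ 1. The upper and lower bounds meet at 1, so that is the treewidth.

Treewidth 1.
One optimal decomposition is:
Bags: B1 = {d, g}  B2 = {b, d}  B3 = {c, d}  B4 = {a, d}  B5 = {b, f}  B6 = {e, f}
Tree: B1–B2, B2–B3, B1–B4, B2–B5, B5–B6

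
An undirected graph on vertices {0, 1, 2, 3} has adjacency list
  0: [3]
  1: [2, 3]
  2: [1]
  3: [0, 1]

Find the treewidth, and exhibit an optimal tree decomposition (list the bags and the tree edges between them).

Treewidth 1.
Bags: B1 = {1, 2}  B2 = {1, 3}  B3 = {0, 3}
Tree: B1–B2, B2–B3

The largest bag has 2 vertices, giving width 1; this decomposition certifies tw(G) ≤ 1. Any graph with an edge has treewidth ≥ 1, and G has the edge 2–1. Hence tw(G) = 1 exactly.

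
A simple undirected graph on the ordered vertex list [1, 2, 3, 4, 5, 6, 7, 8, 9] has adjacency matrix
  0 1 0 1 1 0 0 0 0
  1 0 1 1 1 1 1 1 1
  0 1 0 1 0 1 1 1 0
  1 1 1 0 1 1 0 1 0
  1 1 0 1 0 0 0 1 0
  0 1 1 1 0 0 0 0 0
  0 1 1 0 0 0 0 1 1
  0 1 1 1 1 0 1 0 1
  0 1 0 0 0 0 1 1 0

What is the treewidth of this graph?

A width-3 tree decomposition is:
Bags: B1 = {2, 7, 8, 9}  B2 = {2, 3, 7, 8}  B3 = {2, 3, 4, 8}  B4 = {2, 4, 5, 8}  B5 = {1, 2, 4, 5}  B6 = {2, 3, 4, 6}
Tree: B1–B2, B2–B3, B3–B4, B4–B5, B3–B6
Each bag holds 4 vertices, so the decomposition has width 3, which upper-bounds the treewidth. On the other hand G contains the 4-clique {2, 7, 8, 9}. A clique must lie in a single bag of any decomposition, so no decomposition can have width below 3. Combining the bounds, tw(G) = 3.

3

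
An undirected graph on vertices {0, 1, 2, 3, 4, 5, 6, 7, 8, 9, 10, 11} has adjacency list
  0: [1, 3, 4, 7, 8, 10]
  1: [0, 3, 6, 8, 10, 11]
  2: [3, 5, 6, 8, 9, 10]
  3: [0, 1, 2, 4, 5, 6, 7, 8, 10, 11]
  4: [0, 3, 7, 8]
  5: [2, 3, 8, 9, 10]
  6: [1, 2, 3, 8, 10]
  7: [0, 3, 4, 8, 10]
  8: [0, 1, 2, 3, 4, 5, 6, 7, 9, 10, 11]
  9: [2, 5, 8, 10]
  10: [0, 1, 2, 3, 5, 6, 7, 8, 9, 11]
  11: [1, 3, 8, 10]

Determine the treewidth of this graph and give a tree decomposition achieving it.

The largest bag has 5 vertices, giving width 4; this decomposition certifies tw(G) ≤ 4. Conversely, {2, 5, 8, 9, 10} is a clique of size 5, and the vertices of any clique must share a bag in every tree decomposition; so some bag has ≥ 5 vertices and tw(G) ≥ 4. Hence tw(G) = 4 exactly.

Treewidth 4.
One such decomposition:
Bags: B1 = {0, 3, 7, 8, 10}  B2 = {0, 1, 3, 8, 10}  B3 = {1, 3, 6, 8, 10}  B4 = {2, 3, 6, 8, 10}  B5 = {2, 3, 5, 8, 10}  B6 = {1, 3, 8, 10, 11}  B7 = {2, 5, 8, 9, 10}  B8 = {0, 3, 4, 7, 8}
Tree: B1–B2, B2–B3, B3–B4, B4–B5, B3–B6, B5–B7, B1–B8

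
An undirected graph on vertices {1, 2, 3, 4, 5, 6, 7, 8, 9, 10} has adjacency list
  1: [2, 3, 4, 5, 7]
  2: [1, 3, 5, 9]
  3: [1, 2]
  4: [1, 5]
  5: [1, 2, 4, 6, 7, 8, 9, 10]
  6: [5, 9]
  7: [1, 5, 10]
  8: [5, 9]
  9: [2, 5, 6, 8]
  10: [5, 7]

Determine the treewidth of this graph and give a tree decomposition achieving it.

The largest bag has 3 vertices, giving width 2; this decomposition certifies tw(G) ≤ 2. Conversely, {1, 2, 3} is a clique of size 3, and the vertices of any clique must share a bag in every tree decomposition; so some bag has ≥ 3 vertices and tw(G) ≥ 2. The upper and lower bounds meet at 2, so that is the treewidth.

Treewidth 2.
One such decomposition:
Bags: B1 = {1, 2, 5}  B2 = {2, 5, 9}  B3 = {1, 2, 3}  B4 = {1, 4, 5}  B5 = {5, 6, 9}  B6 = {5, 8, 9}  B7 = {1, 5, 7}  B8 = {5, 7, 10}
Tree: B1–B2, B1–B3, B1–B4, B2–B5, B2–B6, B4–B7, B7–B8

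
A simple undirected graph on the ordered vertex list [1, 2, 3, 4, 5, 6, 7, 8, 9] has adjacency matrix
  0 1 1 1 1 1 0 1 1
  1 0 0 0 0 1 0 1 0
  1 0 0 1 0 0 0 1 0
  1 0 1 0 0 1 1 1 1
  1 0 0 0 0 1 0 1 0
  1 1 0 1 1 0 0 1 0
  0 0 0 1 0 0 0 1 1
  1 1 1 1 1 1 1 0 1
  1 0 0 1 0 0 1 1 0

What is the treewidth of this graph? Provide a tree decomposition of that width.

Each bag holds 4 vertices, so the decomposition has width 3, which upper-bounds the treewidth. On the other hand G contains the 4-clique {1, 2, 6, 8}. A clique must lie in a single bag of any decomposition, so no decomposition can have width below 3. The upper and lower bounds meet at 3, so that is the treewidth.

Treewidth 3.
One such decomposition:
Bags: B1 = {1, 4, 8, 9}  B2 = {1, 4, 6, 8}  B3 = {4, 7, 8, 9}  B4 = {1, 3, 4, 8}  B5 = {1, 2, 6, 8}  B6 = {1, 5, 6, 8}
Tree: B1–B2, B1–B3, B1–B4, B2–B5, B5–B6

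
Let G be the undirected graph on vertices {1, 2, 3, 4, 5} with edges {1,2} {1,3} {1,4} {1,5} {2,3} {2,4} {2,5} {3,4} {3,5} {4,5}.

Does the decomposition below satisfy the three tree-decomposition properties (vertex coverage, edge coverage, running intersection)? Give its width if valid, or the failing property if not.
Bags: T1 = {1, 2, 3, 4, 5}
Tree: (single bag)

Vertex coverage: the bags together contain {1, 2, 3, 4, 5}, the full vertex set. Edge coverage: each edge of G has both endpoints in at least one bag. Running intersection: for every vertex, the bags containing it form a connected subtree. All three properties hold, so this is a valid tree decomposition of width max|bag| − 1 = 4, and hence tw(G) ≤ 4.

Yes; width 4.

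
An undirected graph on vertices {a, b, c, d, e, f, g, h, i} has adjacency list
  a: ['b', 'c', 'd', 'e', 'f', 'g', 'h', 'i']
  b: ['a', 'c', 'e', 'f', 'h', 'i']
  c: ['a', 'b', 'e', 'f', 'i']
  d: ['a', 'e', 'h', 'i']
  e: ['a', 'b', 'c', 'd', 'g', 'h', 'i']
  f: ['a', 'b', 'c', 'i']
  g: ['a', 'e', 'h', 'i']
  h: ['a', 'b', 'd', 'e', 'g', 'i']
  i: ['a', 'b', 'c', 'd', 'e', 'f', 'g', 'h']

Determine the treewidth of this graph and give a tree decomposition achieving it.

Treewidth 4.
One optimal decomposition is:
Bags: B1 = {a, b, c, e, i}  B2 = {a, b, c, f, i}  B3 = {a, b, e, h, i}  B4 = {a, d, e, h, i}  B5 = {a, e, g, h, i}
Tree: B1–B2, B1–B3, B3–B4, B3–B5

Each bag holds 5 vertices, so the decomposition has width 4, which upper-bounds the treewidth. Conversely, {a, d, e, h, i} is a clique of size 5, and the vertices of any clique must share a bag in every tree decomposition; so some bag has ≥ 5 vertices and tw(G) ≥ 4. The upper and lower bounds meet at 4, so that is the treewidth.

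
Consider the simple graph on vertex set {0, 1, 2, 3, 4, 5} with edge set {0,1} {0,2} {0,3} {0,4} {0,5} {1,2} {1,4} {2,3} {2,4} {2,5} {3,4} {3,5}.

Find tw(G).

3

A width-3 tree decomposition is:
Bags: B1 = {0, 2, 3, 4}  B2 = {0, 1, 2, 4}  B3 = {0, 2, 3, 5}
Tree: B1–B2, B1–B3
Each bag holds 4 vertices, so the decomposition has width 3, which upper-bounds the treewidth. On the other hand G contains the 4-clique {0, 1, 2, 4}. A clique must lie in a single bag of any decomposition, so no decomposition can have width below 3. Therefore the treewidth is 3.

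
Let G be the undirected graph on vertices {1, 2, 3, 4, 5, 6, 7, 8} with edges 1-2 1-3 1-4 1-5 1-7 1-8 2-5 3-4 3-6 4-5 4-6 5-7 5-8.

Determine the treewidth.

A width-2 tree decomposition is:
Bags: B1 = {1, 3, 4}  B2 = {1, 4, 5}  B3 = {1, 5, 8}  B4 = {1, 5, 7}  B5 = {3, 4, 6}  B6 = {1, 2, 5}
Tree: B1–B2, B2–B3, B3–B4, B1–B5, B2–B6
Every bag has size at most 3, so the width is 3 − 1 = 2 and tw(G) ≤ 2. Conversely, {1, 3, 4} is a clique of size 3, and the vertices of any clique must share a bag in every tree decomposition; so some bag has ≥ 3 vertices and tw(G) ≥ 2. The upper and lower bounds meet at 2, so that is the treewidth.

2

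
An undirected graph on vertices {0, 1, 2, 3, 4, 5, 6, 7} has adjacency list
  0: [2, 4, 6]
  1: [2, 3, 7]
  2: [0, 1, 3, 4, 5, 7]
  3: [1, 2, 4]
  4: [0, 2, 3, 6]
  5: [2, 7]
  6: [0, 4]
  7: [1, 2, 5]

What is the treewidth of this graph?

2

A width-2 tree decomposition is:
Bags: B1 = {2, 3, 4}  B2 = {1, 2, 3}  B3 = {1, 2, 7}  B4 = {0, 2, 4}  B5 = {0, 4, 6}  B6 = {2, 5, 7}
Tree: B1–B2, B2–B3, B1–B4, B4–B5, B3–B6
The largest bag has 3 vertices, giving width 2; this decomposition certifies tw(G) ≤ 2. For the lower bound, the 3 vertices {0, 2, 4} are pairwise adjacent, and any tree decomposition puts a clique entirely inside one bag — forcing width ≥ 2. The upper and lower bounds meet at 2, so that is the treewidth.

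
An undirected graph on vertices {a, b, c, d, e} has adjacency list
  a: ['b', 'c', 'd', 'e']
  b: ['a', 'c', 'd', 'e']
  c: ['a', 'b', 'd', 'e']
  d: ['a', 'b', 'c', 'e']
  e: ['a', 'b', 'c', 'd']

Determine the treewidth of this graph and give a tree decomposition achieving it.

Treewidth 4.
Bags: B1 = {a, b, c, d, e}
Tree: (single bag)

A single bag containing all 5 vertices is trivially a valid decomposition of width 4. On the other hand G contains the 5-clique {a, b, c, d, e}. A clique must lie in a single bag of any decomposition, so no decomposition can have width below 4. Hence tw(G) = 4 exactly.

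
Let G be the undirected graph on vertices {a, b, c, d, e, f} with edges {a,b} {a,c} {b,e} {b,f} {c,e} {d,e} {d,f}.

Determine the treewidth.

2

A width-2 tree decomposition is:
Bags: B1 = {a, b, c}  B2 = {b, c, e}  B3 = {b, e, f}  B4 = {d, e, f}
Tree: B1–B2, B2–B3, B3–B4
The largest bag has 3 vertices, giving width 2; this decomposition certifies tw(G) ≤ 2. For the lower bound, G contains the cycle a–c–e–b–a, so G is not a forest; only forests have treewidth ≤ 1, hence tw(G) ≥ 2. Hence tw(G) = 2 exactly.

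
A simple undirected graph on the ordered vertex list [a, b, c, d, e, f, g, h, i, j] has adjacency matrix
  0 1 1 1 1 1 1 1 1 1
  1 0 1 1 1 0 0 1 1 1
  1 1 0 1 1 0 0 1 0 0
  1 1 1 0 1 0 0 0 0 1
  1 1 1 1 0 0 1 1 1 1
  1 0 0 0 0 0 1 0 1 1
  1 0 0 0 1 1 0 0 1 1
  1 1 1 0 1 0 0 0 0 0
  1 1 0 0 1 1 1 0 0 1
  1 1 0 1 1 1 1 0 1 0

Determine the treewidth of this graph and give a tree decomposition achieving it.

The largest bag has 5 vertices, giving width 4; this decomposition certifies tw(G) ≤ 4. Conversely, {a, e, g, i, j} is a clique of size 5, and the vertices of any clique must share a bag in every tree decomposition; so some bag has ≥ 5 vertices and tw(G) ≥ 4. Combining the bounds, tw(G) = 4.

Treewidth 4.
One optimal decomposition is:
Bags: B1 = {a, b, e, i, j}  B2 = {a, b, d, e, j}  B3 = {a, b, c, d, e}  B4 = {a, e, g, i, j}  B5 = {a, f, g, i, j}  B6 = {a, b, c, e, h}
Tree: B1–B2, B2–B3, B1–B4, B4–B5, B3–B6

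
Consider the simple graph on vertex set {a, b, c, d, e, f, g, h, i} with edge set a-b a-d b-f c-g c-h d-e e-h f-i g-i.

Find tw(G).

2

A width-2 tree decomposition is:
Bags: B1 = {c, g, h}  B2 = {g, h, i}  B3 = {f, h, i}  B4 = {b, f, h}  B5 = {a, b, h}  B6 = {a, d, h}  B7 = {d, e, h}
Tree: B1–B2, B2–B3, B3–B4, B4–B5, B5–B6, B6–B7
The largest bag has 3 vertices, giving width 2; this decomposition certifies tw(G) ≤ 2. For the lower bound, G contains the cycle h–c–g–i–f–b–a–d–e–h, so G is not a forest; only forests have treewidth ≤ 1, hence tw(G) ≥ 2. Hence tw(G) = 2 exactly.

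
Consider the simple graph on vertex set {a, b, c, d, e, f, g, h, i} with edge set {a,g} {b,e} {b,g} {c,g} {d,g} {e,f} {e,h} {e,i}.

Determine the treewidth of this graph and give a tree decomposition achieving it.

Treewidth 1.
One optimal decomposition is:
Bags: B1 = {b, e}  B2 = {b, g}  B3 = {e, h}  B4 = {e, i}  B5 = {d, g}  B6 = {a, g}  B7 = {c, g}  B8 = {e, f}
Tree: B1–B2, B1–B3, B1–B4, B2–B5, B5–B6, B5–B7, B1–B8

The largest bag has 2 vertices, giving width 1; this decomposition certifies tw(G) ≤ 1. Any graph with an edge has treewidth ≥ 1, and G has the edge b–e. The upper and lower bounds meet at 1, so that is the treewidth.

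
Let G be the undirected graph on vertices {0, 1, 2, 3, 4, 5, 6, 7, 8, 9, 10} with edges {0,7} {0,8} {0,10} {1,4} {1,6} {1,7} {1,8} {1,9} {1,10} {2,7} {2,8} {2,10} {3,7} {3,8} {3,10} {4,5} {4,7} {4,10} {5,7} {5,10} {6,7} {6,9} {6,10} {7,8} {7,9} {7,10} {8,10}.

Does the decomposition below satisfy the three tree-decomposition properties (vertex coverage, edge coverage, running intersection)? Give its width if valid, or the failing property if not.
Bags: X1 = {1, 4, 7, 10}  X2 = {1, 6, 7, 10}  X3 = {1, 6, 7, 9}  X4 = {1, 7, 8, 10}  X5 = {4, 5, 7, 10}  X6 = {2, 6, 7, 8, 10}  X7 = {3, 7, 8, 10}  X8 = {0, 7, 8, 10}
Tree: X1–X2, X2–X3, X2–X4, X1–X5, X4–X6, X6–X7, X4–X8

A tree decomposition must satisfy three properties: every vertex lies in some bag; for every edge, both endpoints lie together in some bag; and for every vertex, the bags containing it form a connected subtree. Here bags containing vertex 6 are not connected in the tree, so the decomposition is invalid.

No — bags containing vertex 6 are not connected in the tree.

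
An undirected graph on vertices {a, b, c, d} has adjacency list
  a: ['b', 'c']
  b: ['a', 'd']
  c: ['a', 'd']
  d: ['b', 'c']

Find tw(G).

A width-2 tree decomposition is:
Bags: B1 = {a, b, c}  B2 = {b, c, d}
Tree: B1–B2
Every bag has size at most 3, so the width is 3 − 1 = 2 and tw(G) ≤ 2. Since c–a–b–d–c is a cycle in G, G is not acyclic. Forests are exactly the graphs of treewidth ≤ 1, so tw(G) ≥ 2. The upper and lower bounds meet at 2, so that is the treewidth.

2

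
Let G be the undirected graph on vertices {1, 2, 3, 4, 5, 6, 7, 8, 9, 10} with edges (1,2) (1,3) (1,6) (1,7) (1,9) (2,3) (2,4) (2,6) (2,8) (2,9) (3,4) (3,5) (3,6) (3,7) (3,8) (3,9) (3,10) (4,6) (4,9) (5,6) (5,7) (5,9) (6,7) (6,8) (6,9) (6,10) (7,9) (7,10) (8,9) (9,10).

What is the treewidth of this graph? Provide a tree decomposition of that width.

Every bag has size at most 5, so the width is 5 − 1 = 4 and tw(G) ≤ 4. On the other hand G contains the 5-clique {2, 3, 6, 8, 9}. A clique must lie in a single bag of any decomposition, so no decomposition can have width below 4. The upper and lower bounds meet at 4, so that is the treewidth.

Treewidth 4.
Bags: B1 = {1, 3, 6, 7, 9}  B2 = {3, 6, 7, 9, 10}  B3 = {1, 2, 3, 6, 9}  B4 = {2, 3, 4, 6, 9}  B5 = {3, 5, 6, 7, 9}  B6 = {2, 3, 6, 8, 9}
Tree: B1–B2, B1–B3, B3–B4, B1–B5, B4–B6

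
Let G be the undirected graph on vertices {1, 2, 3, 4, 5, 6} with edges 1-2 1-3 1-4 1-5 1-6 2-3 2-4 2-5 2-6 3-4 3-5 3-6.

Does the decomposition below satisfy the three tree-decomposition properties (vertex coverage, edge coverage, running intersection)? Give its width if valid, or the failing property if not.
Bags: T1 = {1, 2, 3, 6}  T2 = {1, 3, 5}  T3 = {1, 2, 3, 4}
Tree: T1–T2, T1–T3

No — edge (2,5) lies in no bag.

A tree decomposition must satisfy three properties: every vertex lies in some bag; for every edge, both endpoints lie together in some bag; and for every vertex, the bags containing it form a connected subtree. Here edge (2,5) lies in no bag, so the decomposition is invalid.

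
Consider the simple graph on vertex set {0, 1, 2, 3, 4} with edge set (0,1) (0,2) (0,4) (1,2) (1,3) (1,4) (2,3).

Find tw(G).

2

A width-2 tree decomposition is:
Bags: B1 = {0, 1, 2}  B2 = {0, 1, 4}  B3 = {1, 2, 3}
Tree: B1–B2, B1–B3
The largest bag has 3 vertices, giving width 2; this decomposition certifies tw(G) ≤ 2. Conversely, {0, 1, 2} is a clique of size 3, and the vertices of any clique must share a bag in every tree decomposition; so some bag has ≥ 3 vertices and tw(G) ≥ 2. Therefore the treewidth is 2.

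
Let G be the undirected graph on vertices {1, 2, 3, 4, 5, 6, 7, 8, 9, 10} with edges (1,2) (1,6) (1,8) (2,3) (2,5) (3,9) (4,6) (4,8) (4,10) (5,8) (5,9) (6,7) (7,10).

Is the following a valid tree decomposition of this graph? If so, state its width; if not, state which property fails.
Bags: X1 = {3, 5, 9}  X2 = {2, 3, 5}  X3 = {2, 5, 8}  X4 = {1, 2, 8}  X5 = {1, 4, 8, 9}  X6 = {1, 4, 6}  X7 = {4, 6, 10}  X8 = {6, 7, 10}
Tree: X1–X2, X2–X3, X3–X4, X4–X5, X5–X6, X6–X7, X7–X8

No — bags containing vertex 9 are not connected in the tree.

A tree decomposition must satisfy three properties: every vertex lies in some bag; for every edge, both endpoints lie together in some bag; and for every vertex, the bags containing it form a connected subtree. Here bags containing vertex 9 are not connected in the tree, so the decomposition is invalid.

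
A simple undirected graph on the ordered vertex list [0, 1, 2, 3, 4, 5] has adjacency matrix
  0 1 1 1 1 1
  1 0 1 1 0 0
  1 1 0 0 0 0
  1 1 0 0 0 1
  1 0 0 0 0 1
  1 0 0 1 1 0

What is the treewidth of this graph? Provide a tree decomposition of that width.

Treewidth 2.
One such decomposition:
Bags: B1 = {0, 3, 5}  B2 = {0, 1, 3}  B3 = {0, 1, 2}  B4 = {0, 4, 5}
Tree: B1–B2, B2–B3, B1–B4

The largest bag has 3 vertices, giving width 2; this decomposition certifies tw(G) ≤ 2. For the lower bound, the 3 vertices {0, 1, 2} are pairwise adjacent, and any tree decomposition puts a clique entirely inside one bag — forcing width ≥ 2. Hence tw(G) = 2 exactly.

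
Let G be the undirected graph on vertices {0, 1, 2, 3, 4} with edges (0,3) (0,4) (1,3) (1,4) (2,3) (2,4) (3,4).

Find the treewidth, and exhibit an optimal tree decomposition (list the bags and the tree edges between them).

The largest bag has 3 vertices, giving width 2; this decomposition certifies tw(G) ≤ 2. For the lower bound, the 3 vertices {0, 3, 4} are pairwise adjacent, and any tree decomposition puts a clique entirely inside one bag — forcing width ≥ 2. Combining the bounds, tw(G) = 2.

Treewidth 2.
One optimal decomposition is:
Bags: B1 = {2, 3, 4}  B2 = {1, 3, 4}  B3 = {0, 3, 4}
Tree: B1–B2, B1–B3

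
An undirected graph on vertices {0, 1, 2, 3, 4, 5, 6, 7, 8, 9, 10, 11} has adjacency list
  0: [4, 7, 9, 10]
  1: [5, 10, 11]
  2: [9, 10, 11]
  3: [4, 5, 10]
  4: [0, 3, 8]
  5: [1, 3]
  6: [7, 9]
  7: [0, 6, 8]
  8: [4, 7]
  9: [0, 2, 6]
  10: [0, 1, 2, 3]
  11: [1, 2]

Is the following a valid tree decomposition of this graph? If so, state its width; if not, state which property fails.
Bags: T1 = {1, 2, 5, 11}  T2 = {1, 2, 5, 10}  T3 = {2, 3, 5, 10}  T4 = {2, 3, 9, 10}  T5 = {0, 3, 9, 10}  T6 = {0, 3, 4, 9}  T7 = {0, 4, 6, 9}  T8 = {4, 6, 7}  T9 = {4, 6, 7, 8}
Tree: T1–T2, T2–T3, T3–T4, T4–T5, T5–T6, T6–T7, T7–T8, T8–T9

A tree decomposition must satisfy three properties: every vertex lies in some bag; for every edge, both endpoints lie together in some bag; and for every vertex, the bags containing it form a connected subtree. Here edge (0,7) lies in no bag, so the decomposition is invalid.

No — edge (0,7) lies in no bag.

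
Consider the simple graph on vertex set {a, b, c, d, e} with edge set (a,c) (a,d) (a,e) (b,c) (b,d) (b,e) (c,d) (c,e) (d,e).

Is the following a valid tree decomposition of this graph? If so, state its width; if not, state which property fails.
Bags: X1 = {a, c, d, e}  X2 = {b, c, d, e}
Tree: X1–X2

Yes; width 3.

Every vertex of G appears in some bag (union = {a, b, c, d, e}); every edge is covered by a bag; and for each vertex v the set of bags containing v is connected in the bag tree. The decomposition is therefore valid. The largest bag has 4 vertices, so the width is 3.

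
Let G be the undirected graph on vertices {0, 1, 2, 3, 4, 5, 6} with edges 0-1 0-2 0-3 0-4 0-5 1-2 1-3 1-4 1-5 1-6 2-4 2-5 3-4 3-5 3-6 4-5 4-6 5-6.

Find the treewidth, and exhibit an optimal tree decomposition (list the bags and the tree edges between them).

Treewidth 4.
One optimal decomposition is:
Bags: B1 = {0, 1, 2, 4, 5}  B2 = {0, 1, 3, 4, 5}  B3 = {1, 3, 4, 5, 6}
Tree: B1–B2, B2–B3

Each bag holds 5 vertices, so the decomposition has width 4, which upper-bounds the treewidth. For the lower bound, the 5 vertices {0, 1, 2, 4, 5} are pairwise adjacent, and any tree decomposition puts a clique entirely inside one bag — forcing width ≥ 4. Therefore the treewidth is 4.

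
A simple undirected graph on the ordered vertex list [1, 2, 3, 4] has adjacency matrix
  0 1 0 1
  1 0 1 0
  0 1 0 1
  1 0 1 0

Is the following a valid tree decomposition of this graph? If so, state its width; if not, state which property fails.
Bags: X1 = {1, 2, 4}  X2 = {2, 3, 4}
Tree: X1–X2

Checking the three conditions: (i) the bags cover all of {1, 2, 3, 4}; (ii) for each edge, some bag contains both endpoints; (iii) the bags containing any fixed vertex form a subtree. All hold, so the decomposition is valid with width 3 − 1 = 2.

Yes; width 2.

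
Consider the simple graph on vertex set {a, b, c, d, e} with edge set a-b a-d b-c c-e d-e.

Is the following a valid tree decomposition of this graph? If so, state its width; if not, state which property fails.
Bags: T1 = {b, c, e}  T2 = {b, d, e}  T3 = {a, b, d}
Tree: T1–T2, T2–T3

Checking the three conditions: (i) the bags cover all of {a, b, c, d, e}; (ii) for each edge, some bag contains both endpoints; (iii) the bags containing any fixed vertex form a subtree. All hold, so the decomposition is valid with width 3 − 1 = 2.

Yes; width 2.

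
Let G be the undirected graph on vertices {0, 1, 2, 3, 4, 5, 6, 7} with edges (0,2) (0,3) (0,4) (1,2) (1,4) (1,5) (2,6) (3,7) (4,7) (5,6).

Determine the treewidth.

2

A width-2 tree decomposition is:
Bags: B1 = {1, 5, 6}  B2 = {1, 2, 6}  B3 = {1, 2, 4}  B4 = {0, 2, 4}  B5 = {0, 4, 7}  B6 = {0, 3, 7}
Tree: B1–B2, B2–B3, B3–B4, B4–B5, B5–B6
Each bag holds 3 vertices, so the decomposition has width 2, which upper-bounds the treewidth. Since 5–6–2–1–5 is a cycle in G, G is not acyclic. Forests are exactly the graphs of treewidth ≤ 1, so tw(G) ≥ 2. Combining the bounds, tw(G) = 2.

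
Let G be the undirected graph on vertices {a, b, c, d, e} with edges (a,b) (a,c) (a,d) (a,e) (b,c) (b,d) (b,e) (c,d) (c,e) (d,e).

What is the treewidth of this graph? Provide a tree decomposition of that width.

Treewidth 4.
One optimal decomposition is:
Bags: B1 = {a, b, c, d, e}
Tree: (single bag)

A single bag containing all 5 vertices is trivially a valid decomposition of width 4. On the other hand G contains the 5-clique {a, b, c, d, e}. A clique must lie in a single bag of any decomposition, so no decomposition can have width below 4. Hence tw(G) = 4 exactly.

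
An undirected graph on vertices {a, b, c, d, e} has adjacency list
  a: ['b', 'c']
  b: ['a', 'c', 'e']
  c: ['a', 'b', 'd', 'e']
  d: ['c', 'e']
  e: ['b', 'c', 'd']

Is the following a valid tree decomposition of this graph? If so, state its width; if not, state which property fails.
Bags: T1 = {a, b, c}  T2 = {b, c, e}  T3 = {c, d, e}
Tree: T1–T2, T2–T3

Yes; width 2.

Checking the three conditions: (i) the bags cover all of {a, b, c, d, e}; (ii) for each edge, some bag contains both endpoints; (iii) the bags containing any fixed vertex form a subtree. All hold, so the decomposition is valid with width 3 − 1 = 2.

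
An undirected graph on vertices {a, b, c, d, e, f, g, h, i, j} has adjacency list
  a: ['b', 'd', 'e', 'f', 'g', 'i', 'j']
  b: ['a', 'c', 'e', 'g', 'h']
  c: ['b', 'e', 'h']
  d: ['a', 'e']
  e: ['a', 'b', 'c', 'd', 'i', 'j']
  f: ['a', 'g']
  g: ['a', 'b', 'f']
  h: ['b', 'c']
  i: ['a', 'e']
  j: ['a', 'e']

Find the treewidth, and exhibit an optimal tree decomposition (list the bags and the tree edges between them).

Treewidth 2.
One optimal decomposition is:
Bags: B1 = {a, b, e}  B2 = {b, c, e}  B3 = {a, d, e}  B4 = {a, e, i}  B5 = {b, c, h}  B6 = {a, e, j}  B7 = {a, b, g}  B8 = {a, f, g}
Tree: B1–B2, B1–B3, B3–B4, B2–B5, B4–B6, B1–B7, B7–B8

Each bag holds 3 vertices, so the decomposition has width 2, which upper-bounds the treewidth. On the other hand G contains the 3-clique {b, c, h}. A clique must lie in a single bag of any decomposition, so no decomposition can have width below 2. The upper and lower bounds meet at 2, so that is the treewidth.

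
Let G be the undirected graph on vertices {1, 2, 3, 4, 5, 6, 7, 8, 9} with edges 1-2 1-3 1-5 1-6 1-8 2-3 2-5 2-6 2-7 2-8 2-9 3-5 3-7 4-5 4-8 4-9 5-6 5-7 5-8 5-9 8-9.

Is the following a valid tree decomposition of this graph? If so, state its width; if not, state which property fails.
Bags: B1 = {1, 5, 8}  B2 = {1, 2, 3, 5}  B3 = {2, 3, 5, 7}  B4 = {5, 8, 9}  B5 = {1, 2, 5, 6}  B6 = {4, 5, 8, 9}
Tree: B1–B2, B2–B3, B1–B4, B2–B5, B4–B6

A tree decomposition must satisfy three properties: every vertex lies in some bag; for every edge, both endpoints lie together in some bag; and for every vertex, the bags containing it form a connected subtree. Here edge (2,8) lies in no bag, so the decomposition is invalid.

No — edge (2,8) lies in no bag.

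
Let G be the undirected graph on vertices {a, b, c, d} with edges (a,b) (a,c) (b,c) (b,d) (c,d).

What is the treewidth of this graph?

A width-2 tree decomposition is:
Bags: B1 = {a, b, c}  B2 = {b, c, d}
Tree: B1–B2
Every bag has size at most 3, so the width is 3 − 1 = 2 and tw(G) ≤ 2. On the other hand G contains the 3-clique {b, c, d}. A clique must lie in a single bag of any decomposition, so no decomposition can have width below 2. Therefore the treewidth is 2.

2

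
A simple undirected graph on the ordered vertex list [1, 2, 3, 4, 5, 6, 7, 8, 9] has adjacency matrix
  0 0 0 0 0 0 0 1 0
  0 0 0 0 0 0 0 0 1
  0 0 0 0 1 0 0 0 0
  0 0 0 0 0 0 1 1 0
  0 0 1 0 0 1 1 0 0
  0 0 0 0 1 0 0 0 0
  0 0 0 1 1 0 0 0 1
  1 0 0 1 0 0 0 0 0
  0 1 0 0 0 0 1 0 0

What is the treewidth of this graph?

A width-1 tree decomposition is:
Bags: B1 = {4, 7}  B2 = {4, 8}  B3 = {5, 7}  B4 = {7, 9}  B5 = {2, 9}  B6 = {1, 8}  B7 = {5, 6}  B8 = {3, 5}
Tree: B1–B2, B1–B3, B3–B4, B4–B5, B2–B6, B3–B7, B3–B8
The largest bag has 2 vertices, giving width 1; this decomposition certifies tw(G) ≤ 1. Since G has at least one edge (e.g. 7–4), it is not an edgeless graph, so tw(G) ≥ 1. Combining the bounds, tw(G) = 1.

1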